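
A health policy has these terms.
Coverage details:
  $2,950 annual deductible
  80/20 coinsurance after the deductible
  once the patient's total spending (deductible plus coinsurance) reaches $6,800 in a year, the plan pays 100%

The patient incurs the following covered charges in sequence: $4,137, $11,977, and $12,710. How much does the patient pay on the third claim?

#1 ($4,137): $2,950 to deductible, leaving $1,187; coinsurance $1,187 × 20% = $237.40. Patient owes $3,187.40 (running OOP $3,187.40).
#2 ($11,977): deductible met; 20% of $11,977 = $2,395.40. Cost to patient: $2,395.40. OOP to date $5,582.80.
#3 ($12,710): deductible already satisfied, so patient's share is 20% × $12,710 = $2,542. Adding that to $5,582.80 gives $8,124.80, past the $6,800 cap; patient pays only $6,800 − $5,582.80 = $1,217.20.

$1,217.20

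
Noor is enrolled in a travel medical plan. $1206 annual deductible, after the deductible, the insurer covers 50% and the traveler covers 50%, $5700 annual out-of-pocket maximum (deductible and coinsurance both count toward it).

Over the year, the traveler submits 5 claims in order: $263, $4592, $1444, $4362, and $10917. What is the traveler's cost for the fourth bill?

Bill 1, $263: entire amount goes to the deductible. Cost to traveler: $263. OOP to date $263.
Bill 2, $4592: $943 finishes the deductible; $3649 goes to coinsurance; traveler's 50% is $1824.50. Cost to traveler: $2767.50. OOP to date $3030.50.
Bill 3, $1444: 50% coinsurance on $1444 = $722. Traveler owes $722 (running OOP $3752.50).
Bill 4, $4362: deductible met; 50% of $4362 = $2181. OOP would hit $5933.50 > $5700, so the cap limits the traveler to $5700 − $3752.50 = $1947.50.

$1947.50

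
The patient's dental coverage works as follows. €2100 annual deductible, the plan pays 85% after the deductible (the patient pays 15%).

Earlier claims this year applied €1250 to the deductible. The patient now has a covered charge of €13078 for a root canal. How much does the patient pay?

€2684.20

Remaining deductible: €2100 − €1250 = €850.
After the €850 deductible portion, €13078 − €850 = €12228 is subject to coinsurance.
Coinsurance: €12228 × 15% = €1834.20.
Patient responsibility: €850 + €1834.20 = €2684.20.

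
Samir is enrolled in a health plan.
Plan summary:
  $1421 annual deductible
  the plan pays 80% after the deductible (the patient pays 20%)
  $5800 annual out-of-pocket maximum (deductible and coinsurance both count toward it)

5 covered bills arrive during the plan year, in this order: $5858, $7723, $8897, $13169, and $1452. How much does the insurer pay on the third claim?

Bill 1, $5858: deductible takes $1421, $4437 remains; coinsurance $4437 × 20% = $887.40. Patient owes $2308.40 (running OOP $2308.40). Plan pays $5858 − $2308.40 = $3549.60.
Bill 2, $7723: deductible already satisfied, so patient's share is 20% × $7723 = $1544.60. Patient owes $1544.60 (running OOP $3853). Plan pays $7723 − $1544.60 = $6178.40.
Bill 3, $8897: deductible already satisfied, so patient's share is 20% × $8897 = $1779.40. Patient pays $1779.40; OOP now $5632.40. Plan pays $8897 − $1779.40 = $7117.60.

$7117.60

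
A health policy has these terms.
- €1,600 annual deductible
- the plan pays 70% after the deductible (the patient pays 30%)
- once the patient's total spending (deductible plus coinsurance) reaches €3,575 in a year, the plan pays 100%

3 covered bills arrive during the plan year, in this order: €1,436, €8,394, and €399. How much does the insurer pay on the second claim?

Bill 1, €1,436: entire amount goes to the deductible. Patient owes €1,436 (running OOP €1,436). Insurer: €1,436 − €1,436 = €0.
Bill 2, €8,394: deductible takes €164, €8,230 remains; patient's 30% is €2,469. Deductible plus coinsurance: €164 + €2,469 = €2,633. That would push OOP to €4,069, over the €3,575 cap, so patient pays €3,575 − €1,436 = €2,139. Insurer: €8,394 − €2,139 = €6,255.

€6,255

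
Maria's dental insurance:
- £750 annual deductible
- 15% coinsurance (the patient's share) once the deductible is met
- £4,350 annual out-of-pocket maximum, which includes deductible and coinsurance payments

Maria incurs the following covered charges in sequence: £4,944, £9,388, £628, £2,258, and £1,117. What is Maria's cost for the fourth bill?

Claim 1 (£4,944): £750 to deductible, leaving £4,194; 15% of £4,194 = £629.10. Patient owes £1,379.10 (running OOP £1,379.10).
Claim 2 (£9,388): 15% coinsurance on £9,388 = £1,408.20. Patient owes £1,408.20 (running OOP £2,787.30).
Claim 3 (£628): deductible met; 15% of £628 = £94.20. Cost to patient: £94.20. OOP to date £2,881.50.
Claim 4 (£2,258): 15% coinsurance on £2,258 = £338.70. Patient pays £338.70; OOP now £3,220.20.

£338.70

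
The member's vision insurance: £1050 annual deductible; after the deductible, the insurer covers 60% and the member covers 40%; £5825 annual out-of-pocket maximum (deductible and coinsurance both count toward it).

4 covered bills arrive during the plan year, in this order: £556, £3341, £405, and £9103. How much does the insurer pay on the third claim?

£243

Claim 1 (£556): fully absorbed by the deductible. Member pays £556; OOP now £556. Insurer: £556 − £556 = £0.
Claim 2 (£3341): deductible takes £494, £2847 remains; 40% of £2847 = £1138.80. Member owes £1632.80 (running OOP £2188.80). Insurer: £3341 − £1632.80 = £1708.20.
Claim 3 (£405): deductible met; 40% of £405 = £162. Member owes £162 (running OOP £2350.80). Insurer: £405 − £162 = £243.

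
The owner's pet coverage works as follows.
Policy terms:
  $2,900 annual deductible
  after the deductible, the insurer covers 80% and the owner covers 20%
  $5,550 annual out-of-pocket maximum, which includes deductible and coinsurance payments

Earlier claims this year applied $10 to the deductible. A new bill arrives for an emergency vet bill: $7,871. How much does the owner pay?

$3,886.20

Remaining deductible: $2,900 − $10 = $2,890.
After the $2,890 deductible portion, $7,871 − $2,890 = $4,981 is subject to coinsurance.
Owner's 20% share of $4,981 is $996.20.
Owner responsibility before any cap: $2,890 + $996.20 = $3,886.20.
Cumulative spending $10 + $3,886.20 = $3,896.20 stays under the $5,550 maximum.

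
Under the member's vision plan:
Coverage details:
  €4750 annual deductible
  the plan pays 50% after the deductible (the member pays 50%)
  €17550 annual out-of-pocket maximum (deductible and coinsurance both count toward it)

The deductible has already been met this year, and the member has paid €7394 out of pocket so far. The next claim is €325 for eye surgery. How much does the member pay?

€162.50

With the deductible met, the entire €325 is subject to coinsurance.
Coinsurance: €325 × 50% = €162.50.
Total out-of-pocket so far would be €7394 + €162.50 = €7556.50, below the €17550 cap — no reduction.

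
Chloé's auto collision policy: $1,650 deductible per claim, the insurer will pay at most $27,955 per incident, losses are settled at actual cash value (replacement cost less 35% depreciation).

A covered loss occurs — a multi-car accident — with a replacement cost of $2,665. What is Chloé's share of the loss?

$2,582.75

At 35% depreciation, ACV = $2,665 − $932.75 = $1,732.25.
Less the $1,650 deductible: $1,732.25 − $1,650 = $82.25.
That's under the $27,955 cap, so the insurer reimburses the full $82.25.
Driver's share is the uncovered remainder: $2,665 − $82.25 = $2,582.75.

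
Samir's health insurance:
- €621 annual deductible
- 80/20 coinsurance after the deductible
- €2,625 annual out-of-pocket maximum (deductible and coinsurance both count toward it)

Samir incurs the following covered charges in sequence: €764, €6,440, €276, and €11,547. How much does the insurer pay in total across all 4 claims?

€16,402

#1 (€764): €621 finishes the deductible; €143 goes to coinsurance; coinsurance €143 × 20% = €28.60. Patient pays €649.60; OOP now €649.60. Plan pays €764 − €649.60 = €114.40.
#2 (€6,440): deductible already satisfied, so patient's share is 20% × €6,440 = €1,288. Cost to patient: €1,288. OOP to date €1,937.60. Plan pays €6,440 − €1,288 = €5,152.
#3 (€276): 20% coinsurance on €276 = €55.20. Patient owes €55.20 (running OOP €1,992.80). Insurer: €276 − €55.20 = €220.80.
#4 (€11,547): 20% coinsurance on €11,547 = €2,309.40. That would push OOP to €4,302.20, over the €2,625 cap, so patient pays €2,625 − €1,992.80 = €632.20. Insurer: €11,547 − €632.20 = €10,914.80.
Insurer total = bills − patient's total = €19,027 − €2,625 = €16,402.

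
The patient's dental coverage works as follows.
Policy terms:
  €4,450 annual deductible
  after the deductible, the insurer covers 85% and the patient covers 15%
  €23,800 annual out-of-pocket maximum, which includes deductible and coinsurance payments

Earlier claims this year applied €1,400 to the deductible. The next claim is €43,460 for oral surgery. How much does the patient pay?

€9,111.50

Remaining deductible: €4,450 − €1,400 = €3,050.
After the €3,050 deductible portion, €43,460 − €3,050 = €40,410 is subject to coinsurance.
Coinsurance: €40,410 × 15% = €6,061.50.
So the patient owes €3,050 + €6,061.50 = €9,111.50 before any cap.
Total out-of-pocket so far would be €1,400 + €9,111.50 = €10,511.50, below the €23,800 cap — no reduction.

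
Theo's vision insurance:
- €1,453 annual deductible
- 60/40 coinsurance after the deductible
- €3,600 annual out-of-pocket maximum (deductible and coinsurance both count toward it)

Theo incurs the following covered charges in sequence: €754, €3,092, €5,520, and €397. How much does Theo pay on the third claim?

#1 (€754): fully absorbed by the deductible. Member owes €754 (running OOP €754).
#2 (€3,092): deductible takes €699, €2,393 remains; member's 40% is €957.20. Member owes €1,656.20 (running OOP €2,410.20).
#3 (€5,520): deductible already satisfied, so member's share is 40% × €5,520 = €2,208. That would push OOP to €4,618.20, over the €3,600 cap, so member pays €3,600 − €2,410.20 = €1,189.80.

€1,189.80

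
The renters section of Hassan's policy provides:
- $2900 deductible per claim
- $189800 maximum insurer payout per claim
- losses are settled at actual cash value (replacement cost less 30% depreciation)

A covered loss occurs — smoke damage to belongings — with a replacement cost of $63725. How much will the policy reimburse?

Depreciate 30%: the covered value is $63725 × 0.7 = $44607.50.
After the deductible, $44607.50 − $2900 = $41707.50 remains.
$41707.50 is within the $189800 limit, so the insurer pays $41707.50.

$41707.50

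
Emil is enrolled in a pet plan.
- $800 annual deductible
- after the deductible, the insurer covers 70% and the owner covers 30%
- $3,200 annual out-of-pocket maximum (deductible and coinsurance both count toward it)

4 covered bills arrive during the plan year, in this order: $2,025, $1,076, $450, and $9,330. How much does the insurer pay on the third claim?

Claim 1 ($2,025): $800 to deductible, leaving $1,225; owner's 30% is $367.50. Owner owes $1,167.50 (running OOP $1,167.50). Plan pays $2,025 − $1,167.50 = $857.50.
Claim 2 ($1,076): deductible already satisfied, so owner's share is 30% × $1,076 = $322.80. Owner owes $322.80 (running OOP $1,490.30). Plan pays $1,076 − $322.80 = $753.20.
Claim 3 ($450): 30% coinsurance on $450 = $135. Owner pays $135; OOP now $1,625.30. Plan pays $450 − $135 = $315.

$315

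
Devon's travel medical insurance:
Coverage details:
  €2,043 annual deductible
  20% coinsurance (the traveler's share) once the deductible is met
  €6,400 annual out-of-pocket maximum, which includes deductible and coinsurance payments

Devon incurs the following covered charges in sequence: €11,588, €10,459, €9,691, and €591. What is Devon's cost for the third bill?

€356.20

Claim 1 (€11,588): €2,043 finishes the deductible; €9,545 goes to coinsurance; coinsurance €9,545 × 20% = €1,909. Cost to traveler: €3,952. OOP to date €3,952.
Claim 2 (€10,459): 20% coinsurance on €10,459 = €2,091.80. Traveler owes €2,091.80 (running OOP €6,043.80).
Claim 3 (€9,691): deductible met; 20% of €9,691 = €1,938.20. Adding that to €6,043.80 gives €7,982, past the €6,400 cap; traveler pays only €6,400 − €6,043.80 = €356.20.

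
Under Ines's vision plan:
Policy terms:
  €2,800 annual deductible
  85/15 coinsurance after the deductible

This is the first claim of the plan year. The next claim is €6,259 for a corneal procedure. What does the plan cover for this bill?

Nothing has been paid toward the €2,800 deductible, so the first €2,800 of this charge is applied there.
That leaves €6,259 − €2,800 = €3,459 for coinsurance.
Coinsurance: €3,459 × 15% = €518.85.
Member responsibility: €2,800 + €518.85 = €3,318.85.
The plan picks up €6,259 − €3,318.85 = €2,940.15.

€2,940.15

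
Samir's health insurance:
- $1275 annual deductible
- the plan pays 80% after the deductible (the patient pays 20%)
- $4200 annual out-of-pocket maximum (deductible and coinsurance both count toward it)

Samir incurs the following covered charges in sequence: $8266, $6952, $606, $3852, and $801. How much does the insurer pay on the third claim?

Claim 1 — $8266: $1275 finishes the deductible; $6991 goes to coinsurance; patient's 20% is $1398.20. Patient owes $2673.20 (running OOP $2673.20). Plan pays $8266 − $2673.20 = $5592.80.
Claim 2 — $6952: deductible met; 20% of $6952 = $1390.40. Cost to patient: $1390.40. OOP to date $4063.60. Insurer: $6952 − $1390.40 = $5561.60.
Claim 3 — $606: deductible already satisfied, so patient's share is 20% × $606 = $121.20. Patient owes $121.20 (running OOP $4184.80). Insurer: $606 − $121.20 = $484.80.

$484.80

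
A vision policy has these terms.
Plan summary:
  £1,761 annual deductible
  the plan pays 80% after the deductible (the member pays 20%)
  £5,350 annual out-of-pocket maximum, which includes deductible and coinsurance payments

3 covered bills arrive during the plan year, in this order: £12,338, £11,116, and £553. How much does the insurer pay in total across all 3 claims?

£18,657

Bill 1, £12,338: £1,761 finishes the deductible; £10,577 goes to coinsurance; member's 20% is £2,115.40. Member owes £3,876.40 (running OOP £3,876.40). Insurer: £12,338 − £3,876.40 = £8,461.60.
Bill 2, £11,116: 20% coinsurance on £11,116 = £2,223.20. OOP would hit £6,099.60 > £5,350, so the cap limits the member to £5,350 − £3,876.40 = £1,473.60. Insurer: £11,116 − £1,473.60 = £9,642.40.
Bill 3, £553: deductible met; 20% of £553 = £110.60. That would push OOP to £5,460.60, over the £5,350 cap, so member pays £5,350 − £5,350 = £0. Insurer: £553 − £0 = £553.
Insurer total: £8,461.60 + £9,642.40 + £553 = £18,657.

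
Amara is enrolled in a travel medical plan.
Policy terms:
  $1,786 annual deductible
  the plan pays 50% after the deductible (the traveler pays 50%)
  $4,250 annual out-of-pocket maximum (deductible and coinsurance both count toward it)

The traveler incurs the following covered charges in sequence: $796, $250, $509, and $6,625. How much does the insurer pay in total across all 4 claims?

#1 ($796): all of it applies to the deductible. Cost to traveler: $796. OOP to date $796. Insurer: $796 − $796 = $0.
#2 ($250): fully absorbed by the deductible. Traveler owes $250 (running OOP $1,046). Insurer: $250 − $250 = $0.
#3 ($509): entire amount goes to the deductible. Traveler owes $509 (running OOP $1,555). Plan pays $509 − $509 = $0.
#4 ($6,625): $231 to deductible, leaving $6,394; coinsurance $6,394 × 50% = $3,197. Together that's $231 + $3,197 = $3,428. That would push OOP to $4,983, over the $4,250 cap, so traveler pays $4,250 − $1,555 = $2,695. Plan pays $6,625 − $2,695 = $3,930.
Insurer total = bills − traveler's total = $8,180 − $4,250 = $3,930.

$3,930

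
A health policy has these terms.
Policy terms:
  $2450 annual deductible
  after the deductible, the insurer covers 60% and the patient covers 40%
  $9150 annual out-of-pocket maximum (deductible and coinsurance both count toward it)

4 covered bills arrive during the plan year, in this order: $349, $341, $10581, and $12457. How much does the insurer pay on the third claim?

Claim 1 — $349: entire amount goes to the deductible. Patient pays $349; OOP now $349. Plan pays $349 − $349 = $0.
Claim 2 — $341: entire amount goes to the deductible. Patient pays $341; OOP now $690. Plan pays $341 − $341 = $0.
Claim 3 — $10581: deductible takes $1760, $8821 remains; 40% of $8821 = $3528.40. Cost to patient: $5288.40. OOP to date $5978.40. Insurer: $10581 − $5288.40 = $5292.60.

$5292.60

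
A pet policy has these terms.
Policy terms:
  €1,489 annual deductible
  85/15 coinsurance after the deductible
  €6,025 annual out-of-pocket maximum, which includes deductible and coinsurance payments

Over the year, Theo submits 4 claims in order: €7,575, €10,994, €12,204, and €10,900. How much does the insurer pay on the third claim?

€10,373.40

Bill 1, €7,575: €1,489 finishes the deductible; €6,086 goes to coinsurance; 15% of €6,086 = €912.90. Owner owes €2,401.90 (running OOP €2,401.90). Insurer: €7,575 − €2,401.90 = €5,173.10.
Bill 2, €10,994: 15% coinsurance on €10,994 = €1,649.10. Cost to owner: €1,649.10. OOP to date €4,051. Plan pays €10,994 − €1,649.10 = €9,344.90.
Bill 3, €12,204: 15% coinsurance on €12,204 = €1,830.60. Cost to owner: €1,830.60. OOP to date €5,881.60. Insurer: €12,204 − €1,830.60 = €10,373.40.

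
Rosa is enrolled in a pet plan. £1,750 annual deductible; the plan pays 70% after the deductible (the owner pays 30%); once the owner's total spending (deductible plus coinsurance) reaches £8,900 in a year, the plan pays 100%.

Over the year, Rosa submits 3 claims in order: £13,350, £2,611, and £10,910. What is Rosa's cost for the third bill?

Claim 1 (£13,350): £1,750 finishes the deductible; £11,600 goes to coinsurance; coinsurance £11,600 × 30% = £3,480. Owner owes £5,230 (running OOP £5,230).
Claim 2 (£2,611): deductible already satisfied, so owner's share is 30% × £2,611 = £783.30. Owner owes £783.30 (running OOP £6,013.30).
Claim 3 (£10,910): 30% coinsurance on £10,910 = £3,273. Adding that to £6,013.30 gives £9,286.30, past the £8,900 cap; owner pays only £8,900 − £6,013.30 = £2,886.70.

£2,886.70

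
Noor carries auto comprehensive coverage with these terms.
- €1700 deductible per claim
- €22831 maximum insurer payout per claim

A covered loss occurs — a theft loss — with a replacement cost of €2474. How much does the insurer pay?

After the deductible, €2474 − €1700 = €774 remains.
€774 ≤ €22831, so the limit doesn't bind; insurer pays €774.

€774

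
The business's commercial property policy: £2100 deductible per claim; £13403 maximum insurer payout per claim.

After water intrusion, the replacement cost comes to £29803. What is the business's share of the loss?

£16400

Subtract the deductible: £29803 − £2100 = £27703.
£27703 exceeds the £13403 limit, so the insurer pays the limit: £13403.
Business's share is the uncovered remainder: £29803 − £13403 = £16400.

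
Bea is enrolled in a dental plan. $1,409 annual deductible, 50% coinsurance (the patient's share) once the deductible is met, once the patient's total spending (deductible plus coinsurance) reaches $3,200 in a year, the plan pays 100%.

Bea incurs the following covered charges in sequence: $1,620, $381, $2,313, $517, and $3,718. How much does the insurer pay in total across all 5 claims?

Claim 1 ($1,620): $1,409 finishes the deductible; $211 goes to coinsurance; 50% of $211 = $105.50. Patient pays $1,514.50; OOP now $1,514.50. Plan pays $1,620 − $1,514.50 = $105.50.
Claim 2 ($381): deductible already satisfied, so patient's share is 50% × $381 = $190.50. Patient pays $190.50; OOP now $1,705. Plan pays $381 − $190.50 = $190.50.
Claim 3 ($2,313): deductible met; 50% of $2,313 = $1,156.50. Cost to patient: $1,156.50. OOP to date $2,861.50. Plan pays $2,313 − $1,156.50 = $1,156.50.
Claim 4 ($517): deductible met; 50% of $517 = $258.50. Patient pays $258.50; OOP now $3,120. Plan pays $517 − $258.50 = $258.50.
Claim 5 ($3,718): 50% coinsurance on $3,718 = $1,859. That would push OOP to $4,979, over the $3,200 cap, so patient pays $3,200 − $3,120 = $80. Plan pays $3,718 − $80 = $3,638.
Insurer total = bills − patient's total = $8,549 − $3,200 = $5,349.

$5,349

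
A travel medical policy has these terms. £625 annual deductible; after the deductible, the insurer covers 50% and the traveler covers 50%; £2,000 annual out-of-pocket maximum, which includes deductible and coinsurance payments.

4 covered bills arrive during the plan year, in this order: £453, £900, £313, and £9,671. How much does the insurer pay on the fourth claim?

£8,816.50

Claim 1 — £453: entire amount goes to the deductible. Cost to traveler: £453. OOP to date £453. Insurer: £453 − £453 = £0.
Claim 2 — £900: deductible takes £172, £728 remains; 50% of £728 = £364. Cost to traveler: £536. OOP to date £989. Plan pays £900 − £536 = £364.
Claim 3 — £313: 50% coinsurance on £313 = £156.50. Traveler pays £156.50; OOP now £1,145.50. Plan pays £313 − £156.50 = £156.50.
Claim 4 — £9,671: 50% coinsurance on £9,671 = £4,835.50. Adding that to £1,145.50 gives £5,981, past the £2,000 cap; traveler pays only £2,000 − £1,145.50 = £854.50. Insurer: £9,671 − £854.50 = £8,816.50.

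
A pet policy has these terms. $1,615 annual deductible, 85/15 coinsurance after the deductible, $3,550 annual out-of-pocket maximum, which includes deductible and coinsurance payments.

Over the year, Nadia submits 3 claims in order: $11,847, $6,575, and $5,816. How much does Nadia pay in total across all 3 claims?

Claim 1 ($11,847): $1,615 to deductible, leaving $10,232; owner's 15% is $1,534.80. Owner pays $3,149.80; OOP now $3,149.80.
Claim 2 ($6,575): deductible already satisfied, so owner's share is 15% × $6,575 = $986.25. That would push OOP to $4,136.05, over the $3,550 cap, so owner pays $3,550 − $3,149.80 = $400.20.
Claim 3 ($5,816): 15% coinsurance on $5,816 = $872.40. That would push OOP to $4,422.40, over the $3,550 cap, so owner pays $3,550 − $3,550 = $0.
Total paid by the owner: $3,149.80 + $400.20 + $0 = $3,550.

$3,550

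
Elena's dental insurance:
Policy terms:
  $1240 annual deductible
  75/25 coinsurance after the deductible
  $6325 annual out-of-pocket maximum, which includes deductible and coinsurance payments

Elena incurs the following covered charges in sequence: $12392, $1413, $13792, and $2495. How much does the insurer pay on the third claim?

$11848.25

#1 ($12392): $1240 to deductible, leaving $11152; coinsurance $11152 × 25% = $2788. Patient owes $4028 (running OOP $4028). Plan pays $12392 − $4028 = $8364.
#2 ($1413): deductible met; 25% of $1413 = $353.25. Patient pays $353.25; OOP now $4381.25. Insurer: $1413 − $353.25 = $1059.75.
#3 ($13792): deductible already satisfied, so patient's share is 25% × $13792 = $3448. OOP would hit $7829.25 > $6325, so the cap limits the patient to $6325 − $4381.25 = $1943.75. Plan pays $13792 − $1943.75 = $11848.25.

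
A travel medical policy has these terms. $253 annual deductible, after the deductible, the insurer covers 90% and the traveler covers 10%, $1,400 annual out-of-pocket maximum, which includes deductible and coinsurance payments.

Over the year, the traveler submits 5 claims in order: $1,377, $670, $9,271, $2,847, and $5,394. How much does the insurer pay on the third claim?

$8,343.90

Claim 1 — $1,377: $253 to deductible, leaving $1,124; traveler's 10% is $112.40. Traveler owes $365.40 (running OOP $365.40). Plan pays $1,377 − $365.40 = $1,011.60.
Claim 2 — $670: deductible met; 10% of $670 = $67. Traveler pays $67; OOP now $432.40. Insurer: $670 − $67 = $603.
Claim 3 — $9,271: deductible already satisfied, so traveler's share is 10% × $9,271 = $927.10. Cost to traveler: $927.10. OOP to date $1,359.50. Plan pays $9,271 − $927.10 = $8,343.90.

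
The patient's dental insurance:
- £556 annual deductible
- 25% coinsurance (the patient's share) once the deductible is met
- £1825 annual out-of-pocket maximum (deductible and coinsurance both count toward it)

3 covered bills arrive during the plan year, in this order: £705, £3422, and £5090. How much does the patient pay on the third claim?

£376.25

Claim 1 (£705): deductible takes £556, £149 remains; coinsurance £149 × 25% = £37.25. Patient pays £593.25; OOP now £593.25.
Claim 2 (£3422): deductible met; 25% of £3422 = £855.50. Cost to patient: £855.50. OOP to date £1448.75.
Claim 3 (£5090): 25% coinsurance on £5090 = £1272.50. That would push OOP to £2721.25, over the £1825 cap, so patient pays £1825 − £1448.75 = £376.25.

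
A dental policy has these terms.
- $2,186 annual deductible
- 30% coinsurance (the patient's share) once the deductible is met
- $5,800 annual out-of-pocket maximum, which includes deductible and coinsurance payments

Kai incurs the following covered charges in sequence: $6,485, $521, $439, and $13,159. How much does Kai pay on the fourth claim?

Claim 1 ($6,485): $2,186 finishes the deductible; $4,299 goes to coinsurance; 30% of $4,299 = $1,289.70. Cost to patient: $3,475.70. OOP to date $3,475.70.
Claim 2 ($521): 30% coinsurance on $521 = $156.30. Patient owes $156.30 (running OOP $3,632).
Claim 3 ($439): deductible met; 30% of $439 = $131.70. Cost to patient: $131.70. OOP to date $3,763.70.
Claim 4 ($13,159): 30% coinsurance on $13,159 = $3,947.70. OOP would hit $7,711.40 > $5,800, so the cap limits the patient to $5,800 − $3,763.70 = $2,036.30.

$2,036.30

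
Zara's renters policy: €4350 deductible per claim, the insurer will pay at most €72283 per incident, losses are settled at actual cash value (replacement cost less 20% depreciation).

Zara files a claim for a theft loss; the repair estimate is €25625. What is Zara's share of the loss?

At 20% depreciation, ACV = €25625 − €5125 = €20500.
Less the €4350 deductible: €20500 − €4350 = €16150.
€16150 is within the €72283 limit, so the insurer pays €16150.
The tenant bears the rest of the original loss: €25625 − €16150 = €9475.

€9475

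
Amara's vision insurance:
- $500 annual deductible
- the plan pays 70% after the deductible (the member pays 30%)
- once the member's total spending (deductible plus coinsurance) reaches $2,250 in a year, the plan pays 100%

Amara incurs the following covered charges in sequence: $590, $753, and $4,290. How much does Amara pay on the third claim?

Bill 1, $590: deductible takes $500, $90 remains; 30% of $90 = $27. Member pays $527; OOP now $527.
Bill 2, $753: deductible already satisfied, so member's share is 30% × $753 = $225.90. Cost to member: $225.90. OOP to date $752.90.
Bill 3, $4,290: 30% coinsurance on $4,290 = $1,287. Member pays $1,287; OOP now $2,039.90.

$1,287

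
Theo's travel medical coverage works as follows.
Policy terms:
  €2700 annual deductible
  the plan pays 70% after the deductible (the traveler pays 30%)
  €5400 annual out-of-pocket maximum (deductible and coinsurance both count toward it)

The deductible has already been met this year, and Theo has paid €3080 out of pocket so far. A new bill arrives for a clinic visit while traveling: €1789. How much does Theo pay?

€536.70

The deductible is already satisfied, so the full bill goes to coinsurance.
Traveler's 30% share of €1789 is €536.70.
Cumulative spending €3080 + €536.70 = €3616.70 stays under the €5400 maximum.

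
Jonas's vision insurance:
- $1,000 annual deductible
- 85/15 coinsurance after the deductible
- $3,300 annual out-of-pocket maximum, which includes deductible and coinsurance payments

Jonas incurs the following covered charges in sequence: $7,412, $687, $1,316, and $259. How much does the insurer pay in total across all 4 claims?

Claim 1 — $7,412: $1,000 finishes the deductible; $6,412 goes to coinsurance; coinsurance $6,412 × 15% = $961.80. Cost to member: $1,961.80. OOP to date $1,961.80. Plan pays $7,412 − $1,961.80 = $5,450.20.
Claim 2 — $687: 15% coinsurance on $687 = $103.05. Cost to member: $103.05. OOP to date $2,064.85. Plan pays $687 − $103.05 = $583.95.
Claim 3 — $1,316: deductible met; 15% of $1,316 = $197.40. Cost to member: $197.40. OOP to date $2,262.25. Plan pays $1,316 − $197.40 = $1,118.60.
Claim 4 — $259: deductible already satisfied, so member's share is 15% × $259 = $38.85. Cost to member: $38.85. OOP to date $2,301.10. Plan pays $259 − $38.85 = $220.15.
Insurer total = bills − member's total = $9,674 − $2,301.10 = $7,372.90.

$7,372.90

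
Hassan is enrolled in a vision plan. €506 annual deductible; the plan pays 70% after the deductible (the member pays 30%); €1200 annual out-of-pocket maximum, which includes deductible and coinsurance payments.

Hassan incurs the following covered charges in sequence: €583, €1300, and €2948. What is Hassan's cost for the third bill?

€280.90

#1 (€583): €506 finishes the deductible; €77 goes to coinsurance; member's 30% is €23.10. Cost to member: €529.10. OOP to date €529.10.
#2 (€1300): deductible met; 30% of €1300 = €390. Member pays €390; OOP now €919.10.
#3 (€2948): deductible met; 30% of €2948 = €884.40. Adding that to €919.10 gives €1803.50, past the €1200 cap; member pays only €1200 − €919.10 = €280.90.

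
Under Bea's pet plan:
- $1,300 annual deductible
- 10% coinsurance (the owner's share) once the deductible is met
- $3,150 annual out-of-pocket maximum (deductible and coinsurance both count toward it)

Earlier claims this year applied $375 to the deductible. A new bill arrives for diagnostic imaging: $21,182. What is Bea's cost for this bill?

Deductible still to meet: $1,300 − $375 = $925.
The remaining $20,257 (= $21,182 − $925) moves to coinsurance.
Owner's 10% share of $20,257 is $2,025.70.
Owner responsibility before any cap: $925 + $2,025.70 = $2,950.70.
Adding $2,950.70 to the $375 already spent would give $3,325.70, which exceeds the $3,150 cap; the owner pays just $3,150 − $375 = $2,775.

$2,775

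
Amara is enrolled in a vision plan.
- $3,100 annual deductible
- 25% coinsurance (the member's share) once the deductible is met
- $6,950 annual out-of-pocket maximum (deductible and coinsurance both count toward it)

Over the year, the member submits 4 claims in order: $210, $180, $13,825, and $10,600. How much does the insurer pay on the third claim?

Claim 1 ($210): fully absorbed by the deductible. Member owes $210 (running OOP $210). Insurer: $210 − $210 = $0.
Claim 2 ($180): entire amount goes to the deductible. Cost to member: $180. OOP to date $390. Insurer: $180 − $180 = $0.
Claim 3 ($13,825): $2,710 to deductible, leaving $11,115; coinsurance $11,115 × 25% = $2,778.75. Member pays $5,488.75; OOP now $5,878.75. Insurer: $13,825 − $5,488.75 = $8,336.25.

$8,336.25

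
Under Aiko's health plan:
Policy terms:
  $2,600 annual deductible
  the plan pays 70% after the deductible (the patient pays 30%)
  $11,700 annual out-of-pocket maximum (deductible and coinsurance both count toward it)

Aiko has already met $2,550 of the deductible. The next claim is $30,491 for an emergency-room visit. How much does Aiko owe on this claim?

$2,550 of the $2,600 deductible is already met, leaving $50.
The remaining $30,441 (= $30,491 − $50) moves to coinsurance.
Coinsurance: $30,441 × 30% = $9,132.30.
Patient responsibility before any cap: $50 + $9,132.30 = $9,182.30.
Year-to-date out-of-pocket would reach $2,550 + $9,182.30 = $11,732.30, above the $11,700 maximum, so the patient pays only $11,700 − $2,550 = $9,150.

$9,150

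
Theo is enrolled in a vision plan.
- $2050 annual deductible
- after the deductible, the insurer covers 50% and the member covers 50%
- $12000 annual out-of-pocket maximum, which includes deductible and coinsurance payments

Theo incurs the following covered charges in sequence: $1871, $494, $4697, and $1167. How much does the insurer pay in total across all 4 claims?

Bill 1, $1871: entire amount goes to the deductible. Member owes $1871 (running OOP $1871). Plan pays $1871 − $1871 = $0.
Bill 2, $494: deductible takes $179, $315 remains; coinsurance $315 × 50% = $157.50. Cost to member: $336.50. OOP to date $2207.50. Insurer: $494 − $336.50 = $157.50.
Bill 3, $4697: deductible met; 50% of $4697 = $2348.50. Member pays $2348.50; OOP now $4556. Plan pays $4697 − $2348.50 = $2348.50.
Bill 4, $1167: 50% coinsurance on $1167 = $583.50. Member pays $583.50; OOP now $5139.50. Insurer: $1167 − $583.50 = $583.50.
Insurer total: $0 + $157.50 + $2348.50 + $583.50 = $3089.50.

$3089.50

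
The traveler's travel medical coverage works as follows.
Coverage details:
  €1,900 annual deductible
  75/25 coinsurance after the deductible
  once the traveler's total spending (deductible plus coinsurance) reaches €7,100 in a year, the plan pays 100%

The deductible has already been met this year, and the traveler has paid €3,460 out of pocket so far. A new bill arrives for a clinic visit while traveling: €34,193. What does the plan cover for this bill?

With the deductible met, the entire €34,193 is subject to coinsurance.
Traveler's 25% share of €34,193 is €8,548.25.
Adding €8,548.25 to the €3,460 already spent would give €12,008.25, which exceeds the €7,100 cap; the traveler pays just €7,100 − €3,460 = €3,640.
The insurer covers the remainder: €34,193 − €3,640 = €30,553.

€30,553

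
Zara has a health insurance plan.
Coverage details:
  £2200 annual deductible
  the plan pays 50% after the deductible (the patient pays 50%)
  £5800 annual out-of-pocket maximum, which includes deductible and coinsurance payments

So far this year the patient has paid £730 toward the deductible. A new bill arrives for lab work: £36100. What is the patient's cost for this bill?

£5070

£730 of the £2200 deductible is already met, leaving £1470.
After the £1470 deductible portion, £36100 − £1470 = £34630 is subject to coinsurance.
Coinsurance: £34630 × 50% = £17315.
That puts the patient's cost at £1470 + £17315 = £18785 before any cap.
That would bring total out-of-pocket to £19515, past the £5800 cap. The patient is capped at £5800 − £730 = £5070 on this claim.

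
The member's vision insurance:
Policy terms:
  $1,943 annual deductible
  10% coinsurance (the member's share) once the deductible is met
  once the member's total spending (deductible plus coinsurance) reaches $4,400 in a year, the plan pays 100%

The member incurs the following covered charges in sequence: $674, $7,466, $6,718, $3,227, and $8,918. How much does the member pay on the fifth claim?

Claim 1 — $674: all of it applies to the deductible. Member pays $674; OOP now $674.
Claim 2 — $7,466: $1,269 to deductible, leaving $6,197; coinsurance $6,197 × 10% = $619.70. Member owes $1,888.70 (running OOP $2,562.70).
Claim 3 — $6,718: deductible already satisfied, so member's share is 10% × $6,718 = $671.80. Member pays $671.80; OOP now $3,234.50.
Claim 4 — $3,227: 10% coinsurance on $3,227 = $322.70. Member owes $322.70 (running OOP $3,557.20).
Claim 5 — $8,918: 10% coinsurance on $8,918 = $891.80. That would push OOP to $4,449, over the $4,400 cap, so member pays $4,400 − $3,557.20 = $842.80.

$842.80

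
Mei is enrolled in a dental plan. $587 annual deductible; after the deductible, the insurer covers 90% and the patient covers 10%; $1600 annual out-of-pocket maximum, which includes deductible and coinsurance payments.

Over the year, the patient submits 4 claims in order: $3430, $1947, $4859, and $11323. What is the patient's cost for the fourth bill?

Claim 1 ($3430): $587 to deductible, leaving $2843; patient's 10% is $284.30. Patient pays $871.30; OOP now $871.30.
Claim 2 ($1947): deductible met; 10% of $1947 = $194.70. Cost to patient: $194.70. OOP to date $1066.
Claim 3 ($4859): 10% coinsurance on $4859 = $485.90. Cost to patient: $485.90. OOP to date $1551.90.
Claim 4 ($11323): deductible met; 10% of $11323 = $1132.30. OOP would hit $2684.20 > $1600, so the cap limits the patient to $1600 − $1551.90 = $48.10.

$48.10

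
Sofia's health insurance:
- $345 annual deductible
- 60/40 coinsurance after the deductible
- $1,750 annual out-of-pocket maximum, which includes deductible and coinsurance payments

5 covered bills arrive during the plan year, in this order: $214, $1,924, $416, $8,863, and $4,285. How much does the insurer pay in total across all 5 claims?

Claim 1 ($214): all of it applies to the deductible. Patient owes $214 (running OOP $214). Plan pays $214 − $214 = $0.
Claim 2 ($1,924): deductible takes $131, $1,793 remains; coinsurance $1,793 × 40% = $717.20. Patient owes $848.20 (running OOP $1,062.20). Plan pays $1,924 − $848.20 = $1,075.80.
Claim 3 ($416): deductible already satisfied, so patient's share is 40% × $416 = $166.40. Patient pays $166.40; OOP now $1,228.60. Plan pays $416 − $166.40 = $249.60.
Claim 4 ($8,863): deductible already satisfied, so patient's share is 40% × $8,863 = $3,545.20. That would push OOP to $4,773.80, over the $1,750 cap, so patient pays $1,750 − $1,228.60 = $521.40. Insurer: $8,863 − $521.40 = $8,341.60.
Claim 5 ($4,285): deductible already satisfied, so patient's share is 40% × $4,285 = $1,714. Adding that to $1,750 gives $3,464, past the $1,750 cap; patient pays only $1,750 − $1,750 = $0. Plan pays $4,285 − $0 = $4,285.
Insurer total: $0 + $1,075.80 + $249.60 + $8,341.60 + $4,285 = $13,952.

$13,952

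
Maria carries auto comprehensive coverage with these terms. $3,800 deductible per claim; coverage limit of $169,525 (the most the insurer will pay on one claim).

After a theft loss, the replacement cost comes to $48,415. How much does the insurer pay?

Subtract the deductible: $48,415 − $3,800 = $44,615.
$44,615 is within the $169,525 limit, so the insurer pays $44,615.

$44,615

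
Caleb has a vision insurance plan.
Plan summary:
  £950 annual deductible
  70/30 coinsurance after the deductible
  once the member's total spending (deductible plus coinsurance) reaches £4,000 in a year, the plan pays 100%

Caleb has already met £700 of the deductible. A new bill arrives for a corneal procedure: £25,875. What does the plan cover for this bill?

Deductible still to meet: £950 − £700 = £250.
That leaves £25,875 − £250 = £25,625 for coinsurance.
30% of £25,625 = £7,687.50 falls to the member.
That puts the member's cost at £250 + £7,687.50 = £7,937.50 before any cap.
That would bring total out-of-pocket to £8,637.50, past the £4,000 cap. The member is capped at £4,000 − £700 = £3,300 on this claim.
The plan picks up £25,875 − £3,300 = £22,575.

£22,575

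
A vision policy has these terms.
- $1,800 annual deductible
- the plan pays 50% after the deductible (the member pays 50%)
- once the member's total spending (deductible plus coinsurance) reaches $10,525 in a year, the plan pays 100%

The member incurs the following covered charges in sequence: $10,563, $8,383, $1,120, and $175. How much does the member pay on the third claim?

Claim 1 — $10,563: $1,800 to deductible, leaving $8,763; coinsurance $8,763 × 50% = $4,381.50. Member owes $6,181.50 (running OOP $6,181.50).
Claim 2 — $8,383: 50% coinsurance on $8,383 = $4,191.50. Member owes $4,191.50 (running OOP $10,373).
Claim 3 — $1,120: deductible already satisfied, so member's share is 50% × $1,120 = $560. Adding that to $10,373 gives $10,933, past the $10,525 cap; member pays only $10,525 − $10,373 = $152.

$152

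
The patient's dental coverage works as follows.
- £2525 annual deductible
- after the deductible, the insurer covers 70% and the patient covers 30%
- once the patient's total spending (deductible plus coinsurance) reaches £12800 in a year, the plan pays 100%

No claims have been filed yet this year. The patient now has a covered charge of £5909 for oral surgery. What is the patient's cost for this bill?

The full £2525 deductible is still open; £2525 of this bill applies to it.
After the £2525 deductible portion, £5909 − £2525 = £3384 is subject to coinsurance.
Patient's 30% share of £3384 is £1015.20.
That puts the patient's cost at £2525 + £1015.20 = £3540.20 before any cap.
Total out-of-pocket so far would be £0 + £3540.20 = £3540.20, below the £12800 cap — no reduction.

£3540.20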